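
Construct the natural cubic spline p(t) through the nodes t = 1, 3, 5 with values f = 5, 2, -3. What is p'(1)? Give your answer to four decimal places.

With σ_i denoting the second derivative at x_i, h_i = 2, 2, and Δ_i = (y_(i+1) − y_i)/h_i = -3/2, -5/2:
  2·σ_0 + 8·σ_1 + 2·σ_2 = 6(Δ_1 - Δ_0) = -6
Natural end conditions: σ_0 = σ_2 = 0.
Forward elimination and back-substitution give σ_0 = 0, σ_1 = -3/4, σ_2 = 0.
On [1, 3], p'(t) = b_0 + 2c_0·(t - 1) + 3d_0·(t - 1)² with b_0 = Δ_0 - h_0(2σ_0 + σ_1)/6 = -5/4, c_0 = σ_0/2 = 0, d_0 = (σ_1 - σ_0)/(6h_0) = -1/16. So p'(1) = -5/4.

-1.2500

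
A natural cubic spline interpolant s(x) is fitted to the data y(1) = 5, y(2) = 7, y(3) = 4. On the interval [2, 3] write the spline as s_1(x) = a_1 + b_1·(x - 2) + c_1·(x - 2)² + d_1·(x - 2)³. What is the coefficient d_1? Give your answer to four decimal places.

With M_i denoting the second derivative at x_i, h_i = 1, 1, and Δ_i = (y_(i+1) − y_i)/h_i = 2, -3:
  1·M_0 + 4·M_1 + 1·M_2 = 6(Δ_1 - Δ_0) = -30
Natural end conditions: M_0 = M_2 = 0.
Solving the tridiagonal system: M_0 = 0, M_1 = -15/2, M_2 = 0.
On [2, 3], with s_1(x) = a_1 + b_1·(x - 2) + c_1·(x - 2)² + d_1·(x - 2)³: c_1 = M_1/2 = -15/4, d_1 = (M_2 - M_1)/(6h_1) = 5/4, b_1 = Δ_1 - h_1(2M_1 + M_2)/6 = -1/2.

1.2500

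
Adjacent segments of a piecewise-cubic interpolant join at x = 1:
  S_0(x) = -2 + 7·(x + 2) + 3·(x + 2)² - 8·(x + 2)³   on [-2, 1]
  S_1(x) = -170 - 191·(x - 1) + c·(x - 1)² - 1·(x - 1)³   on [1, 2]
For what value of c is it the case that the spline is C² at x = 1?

-69

S_0''(x) = 6 - 48·(x + 2), so S_0''(1) = -138. On the right, S_1''(1) = 2c, so c = -69.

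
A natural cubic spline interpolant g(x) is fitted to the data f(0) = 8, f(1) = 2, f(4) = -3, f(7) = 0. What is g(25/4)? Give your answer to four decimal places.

Write σ_i for g''(x_i). With h_i = 1, 3, 3 and divided differences Δ_i = -6, -5/3, 1, the continuity of g' gives the tridiagonal system
  1·σ_0 + 8·σ_1 + 3·σ_2 = 6(Δ_1 - Δ_0) = 26
  3·σ_1 + 12·σ_2 + 3·σ_3 = 6(Δ_2 - Δ_1) = 16
Natural end conditions: σ_0 = σ_3 = 0.
Solving: σ_0 = 0, σ_1 = 88/29, σ_2 = 50/87, σ_3 = 0.
On [4, 7], g(x) = -3 + 37/87·(x - 4) + 25/87·(x - 4)² - 25/783·(x - 4)³.
With (x - 4) = 9/4: g(25/4) = -1767/1856.

-0.9520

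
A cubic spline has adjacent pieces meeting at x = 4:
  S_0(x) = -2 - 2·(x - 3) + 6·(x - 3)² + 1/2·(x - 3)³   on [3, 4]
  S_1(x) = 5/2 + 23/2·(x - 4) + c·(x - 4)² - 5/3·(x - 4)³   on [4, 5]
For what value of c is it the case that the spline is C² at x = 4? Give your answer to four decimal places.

S_0''(x) = 12 + 3·(x - 3), so S_0''(4) = 15. On the right, S_1''(4) = 2c, so c = 15/2.

7.5000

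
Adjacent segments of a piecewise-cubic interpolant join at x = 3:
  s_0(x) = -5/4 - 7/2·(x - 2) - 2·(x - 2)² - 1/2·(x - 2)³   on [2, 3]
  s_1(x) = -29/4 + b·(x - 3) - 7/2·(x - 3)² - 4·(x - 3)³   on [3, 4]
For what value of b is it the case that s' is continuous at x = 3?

s_0'(x) = -7/2 - 4·(x - 2) - 3/2·(x - 2)², so s_0'(3) = -9. On the right, s_1'(3) = b, so b = -9.

-9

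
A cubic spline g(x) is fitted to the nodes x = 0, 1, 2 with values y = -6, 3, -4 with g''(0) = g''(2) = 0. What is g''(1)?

-24

Put σ_i = g'' at the i-th knot. Here h = (1, 1) and Δ = (9, -7), so the interior equations h_(i-1)·σ_(i-1) + 2(h_(i-1)+h_i)·σ_i + h_i·σ_(i+1) = 6(Δ_i − Δ_(i-1)) read
  1·σ_0 + 4·σ_1 + 1·σ_2 = 6(Δ_1 - Δ_0) = -96
Natural end conditions: σ_0 = σ_2 = 0.
Solving the tridiagonal system: σ_0 = 0, σ_1 = -24, σ_2 = 0.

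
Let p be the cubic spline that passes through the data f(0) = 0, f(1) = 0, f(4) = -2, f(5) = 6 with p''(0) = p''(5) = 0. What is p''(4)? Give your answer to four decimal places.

Let M_i = p''(x_i). Step sizes h_i = 1, 3, 1; slopes of the chords Δ_i = (y_(i+1) - y_i)/h_i = 0, -2/3, 8.
  1·M_0 + 8·M_1 + 3·M_2 = 6(Δ_1 - Δ_0) = -4
  3·M_1 + 8·M_2 + 1·M_3 = 6(Δ_2 - Δ_1) = 52
Natural end conditions: M_0 = M_3 = 0.
Solving: M_0 = 0, M_1 = -188/55, M_2 = 428/55, M_3 = 0.

7.7818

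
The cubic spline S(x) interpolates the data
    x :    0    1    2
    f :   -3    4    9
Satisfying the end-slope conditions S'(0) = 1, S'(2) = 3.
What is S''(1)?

-8

Put σ_i = S'' at the i-th knot. Here h = (1, 1) and Δ = (7, 5), so the interior equations h_(i-1)·σ_(i-1) + 2(h_(i-1)+h_i)·σ_i + h_i·σ_(i+1) = 6(Δ_i − Δ_(i-1)) read
  1·σ_0 + 4·σ_1 + 1·σ_2 = 6(Δ_1 - Δ_0) = -12
Clamped end conditions give two more equations: 2h_0·σ_0 + h_0·σ_1 = 6(Δ_0 - S'(0)) = 36 and h_1·σ_1 + 2h_1·σ_2 = 6(S'(2) - Δ_1) = -12.
Hence σ_0 = 22, σ_1 = -8, σ_2 = -2.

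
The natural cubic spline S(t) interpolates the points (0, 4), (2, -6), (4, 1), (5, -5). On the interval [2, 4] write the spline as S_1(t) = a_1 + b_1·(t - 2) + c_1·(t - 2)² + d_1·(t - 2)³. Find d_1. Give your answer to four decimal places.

-1.8523

With M_i denoting the second derivative at x_i, h_i = 2, 2, 1, and Δ_i = (y_(i+1) − y_i)/h_i = -5, 7/2, -6:
  2·M_0 + 8·M_1 + 2·M_2 = 6(Δ_1 - Δ_0) = 51
  2·M_1 + 6·M_2 + 1·M_3 = 6(Δ_2 - Δ_1) = -57
Natural end conditions: M_0 = M_3 = 0.
Forward elimination and back-substitution give M_0 = 0, M_1 = 105/11, M_2 = -279/22, M_3 = 0.
On [2, 4], with S_1(t) = a_1 + b_1·(t - 2) + c_1·(t - 2)² + d_1·(t - 2)³: c_1 = M_1/2 = 105/22, d_1 = (M_2 - M_1)/(6h_1) = -163/88, b_1 = Δ_1 - h_1(2M_1 + M_2)/6 = 15/11.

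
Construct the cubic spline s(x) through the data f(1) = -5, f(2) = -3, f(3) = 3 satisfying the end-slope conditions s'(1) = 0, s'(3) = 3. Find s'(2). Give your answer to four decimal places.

Put σ_i = s'' at the i-th knot. Here h = (1, 1) and Δ = (2, 6), so the interior equations h_(i-1)·σ_(i-1) + 2(h_(i-1)+h_i)·σ_i + h_i·σ_(i+1) = 6(Δ_i − Δ_(i-1)) read
  1·σ_0 + 4·σ_1 + 1·σ_2 = 6(Δ_1 - Δ_0) = 24
Clamped end conditions give two more equations: 2h_0·σ_0 + h_0·σ_1 = 6(Δ_0 - s'(1)) = 12 and h_1·σ_1 + 2h_1·σ_2 = 6(s'(3) - Δ_1) = -18.
Solving: σ_0 = 3/2, σ_1 = 9, σ_2 = -27/2.
On [2, 3], s'(x) = b_1 + 2c_1·(x - 2) + 3d_1·(x - 2)² with b_1 = Δ_1 - h_1(2σ_1 + σ_2)/6 = 21/4, c_1 = σ_1/2 = 9/2, d_1 = (σ_2 - σ_1)/(6h_1) = -15/4. So s'(2) = 21/4.

5.2500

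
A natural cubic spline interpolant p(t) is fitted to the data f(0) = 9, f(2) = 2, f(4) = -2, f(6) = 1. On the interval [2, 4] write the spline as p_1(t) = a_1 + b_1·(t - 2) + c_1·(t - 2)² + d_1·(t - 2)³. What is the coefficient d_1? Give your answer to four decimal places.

0.1667

Write M_i for p''(x_i). With h_i = 2, 2, 2 and divided differences Δ_i = -7/2, -2, 3/2, the continuity of p' gives the tridiagonal system
  2·M_0 + 8·M_1 + 2·M_2 = 6(Δ_1 - Δ_0) = 9
  2·M_1 + 8·M_2 + 2·M_3 = 6(Δ_2 - Δ_1) = 21
Natural end conditions: M_0 = M_3 = 0.
Solving: M_0 = 0, M_1 = 1/2, M_2 = 5/2, M_3 = 0.
On [2, 4], with p_1(t) = a_1 + b_1·(t - 2) + c_1·(t - 2)² + d_1·(t - 2)³: c_1 = M_1/2 = 1/4, d_1 = (M_2 - M_1)/(6h_1) = 1/6, b_1 = Δ_1 - h_1(2M_1 + M_2)/6 = -19/6.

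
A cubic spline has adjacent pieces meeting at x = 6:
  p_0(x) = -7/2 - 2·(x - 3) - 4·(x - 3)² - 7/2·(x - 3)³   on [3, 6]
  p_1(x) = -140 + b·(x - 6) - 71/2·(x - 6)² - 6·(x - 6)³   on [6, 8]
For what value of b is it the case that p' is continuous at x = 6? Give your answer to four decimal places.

-120.5000

p_0'(x) = -2 - 8·(x - 3) - 21/2·(x - 3)², so p_0'(6) = -241/2. On the right, p_1'(6) = b, so b = -241/2.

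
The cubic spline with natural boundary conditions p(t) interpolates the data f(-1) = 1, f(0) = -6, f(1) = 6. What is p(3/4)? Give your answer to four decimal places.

1.8867

Write m_i for p''(x_i). With h_i = 1, 1 and divided differences Δ_i = -7, 12, the continuity of p' gives the tridiagonal system
  1·m_0 + 4·m_1 + 1·m_2 = 6(Δ_1 - Δ_0) = 114
Natural end conditions: m_0 = m_2 = 0.
Hence m_0 = 0, m_1 = 57/2, m_2 = 0.
On [0, 1], p(t) = -6 + 5/2·t + 57/4·t² - 19/4·t³.
With t = 3/4: p(3/4) = 483/256.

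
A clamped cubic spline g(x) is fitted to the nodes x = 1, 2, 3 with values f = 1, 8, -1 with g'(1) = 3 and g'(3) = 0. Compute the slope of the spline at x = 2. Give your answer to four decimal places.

-2.2500

Let m_i = g''(x_i). Step sizes h_i = 1, 1; slopes of the chords Δ_i = (y_(i+1) - y_i)/h_i = 7, -9.
  1·m_0 + 4·m_1 + 1·m_2 = 6(Δ_1 - Δ_0) = -96
Clamped end conditions give two more equations: 2h_0·m_0 + h_0·m_1 = 6(Δ_0 - g'(1)) = 24 and h_1·m_1 + 2h_1·m_2 = 6(g'(3) - Δ_1) = 54.
Forward elimination and back-substitution give m_0 = 69/2, m_1 = -45, m_2 = 99/2.
On [2, 3], g'(x) = b_1 + 2c_1·(x - 2) + 3d_1·(x - 2)² with b_1 = Δ_1 - h_1(2m_1 + m_2)/6 = -9/4, c_1 = m_1/2 = -45/2, d_1 = (m_2 - m_1)/(6h_1) = 63/4. So g'(2) = -9/4.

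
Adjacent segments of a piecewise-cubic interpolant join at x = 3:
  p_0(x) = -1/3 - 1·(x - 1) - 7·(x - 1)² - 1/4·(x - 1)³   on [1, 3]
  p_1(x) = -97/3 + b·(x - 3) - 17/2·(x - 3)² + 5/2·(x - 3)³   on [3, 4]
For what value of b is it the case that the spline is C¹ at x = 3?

-32

p_0'(x) = -1 - 14·(x - 1) - 3/4·(x - 1)², so p_0'(3) = -32. On the right, p_1'(3) = b, so b = -32.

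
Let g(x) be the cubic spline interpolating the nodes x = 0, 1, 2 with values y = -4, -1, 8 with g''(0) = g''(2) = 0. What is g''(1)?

With m_i denoting the second derivative at x_i, h_i = 1, 1, and Δ_i = (y_(i+1) − y_i)/h_i = 3, 9:
  1·m_0 + 4·m_1 + 1·m_2 = 6(Δ_1 - Δ_0) = 36
Natural end conditions: m_0 = m_2 = 0.
Forward elimination and back-substitution give m_0 = 0, m_1 = 9, m_2 = 0.

9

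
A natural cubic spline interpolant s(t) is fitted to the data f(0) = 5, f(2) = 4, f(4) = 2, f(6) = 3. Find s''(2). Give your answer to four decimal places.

Let M_i = s''(x_i). Step sizes h_i = 2, 2, 2; slopes of the chords Δ_i = (y_(i+1) - y_i)/h_i = -1/2, -1, 1/2.
  2·M_0 + 8·M_1 + 2·M_2 = 6(Δ_1 - Δ_0) = -3
  2·M_1 + 8·M_2 + 2·M_3 = 6(Δ_2 - Δ_1) = 9
Natural end conditions: M_0 = M_3 = 0.
Solving the tridiagonal system: M_0 = 0, M_1 = -7/10, M_2 = 13/10, M_3 = 0.

-0.7000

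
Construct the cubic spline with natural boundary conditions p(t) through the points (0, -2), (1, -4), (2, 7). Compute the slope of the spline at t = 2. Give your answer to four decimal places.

With m_i denoting the second derivative at x_i, h_i = 1, 1, and Δ_i = (y_(i+1) − y_i)/h_i = -2, 11:
  1·m_0 + 4·m_1 + 1·m_2 = 6(Δ_1 - Δ_0) = 78
Natural end conditions: m_0 = m_2 = 0.
Solving: m_0 = 0, m_1 = 39/2, m_2 = 0.
On [1, 2], p'(t) = b_1 + 2c_1·(t - 1) + 3d_1·(t - 1)² with b_1 = Δ_1 - h_1(2m_1 + m_2)/6 = 9/2, c_1 = m_1/2 = 39/4, d_1 = (m_2 - m_1)/(6h_1) = -13/4. So p'(2) = 57/4.

14.2500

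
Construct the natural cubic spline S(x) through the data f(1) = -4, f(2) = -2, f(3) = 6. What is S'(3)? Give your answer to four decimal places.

9.5000

Write m_i for S''(x_i). With h_i = 1, 1 and divided differences Δ_i = 2, 8, the continuity of S' gives the tridiagonal system
  1·m_0 + 4·m_1 + 1·m_2 = 6(Δ_1 - Δ_0) = 36
Natural end conditions: m_0 = m_2 = 0.
Hence m_0 = 0, m_1 = 9, m_2 = 0.
On [2, 3], S'(x) = b_1 + 2c_1·(x - 2) + 3d_1·(x - 2)² with b_1 = Δ_1 - h_1(2m_1 + m_2)/6 = 5, c_1 = m_1/2 = 9/2, d_1 = (m_2 - m_1)/(6h_1) = -3/2. So S'(3) = 19/2.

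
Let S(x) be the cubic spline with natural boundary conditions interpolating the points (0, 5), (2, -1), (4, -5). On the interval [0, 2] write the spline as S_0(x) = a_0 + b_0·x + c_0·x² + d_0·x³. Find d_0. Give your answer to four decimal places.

Put M_i = S'' at the i-th knot. Here h = (2, 2) and Δ = (-3, -2), so the interior equations h_(i-1)·M_(i-1) + 2(h_(i-1)+h_i)·M_i + h_i·M_(i+1) = 6(Δ_i − Δ_(i-1)) read
  2·M_0 + 8·M_1 + 2·M_2 = 6(Δ_1 - Δ_0) = 6
Natural end conditions: M_0 = M_2 = 0.
Forward elimination and back-substitution give M_0 = 0, M_1 = 3/4, M_2 = 0.
On [0, 2], with S_0(x) = a_0 + b_0·x + c_0·x² + d_0·x³: c_0 = M_0/2 = 0, d_0 = (M_1 - M_0)/(6h_0) = 1/16, b_0 = Δ_0 - h_0(2M_0 + M_1)/6 = -13/4.

0.0625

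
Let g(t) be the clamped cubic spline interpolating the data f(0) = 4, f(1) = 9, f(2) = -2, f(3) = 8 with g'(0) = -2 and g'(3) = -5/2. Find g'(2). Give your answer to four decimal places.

0.9333

With M_i denoting the second derivative at x_i, h_i = 1, 1, 1, and Δ_i = (y_(i+1) − y_i)/h_i = 5, -11, 10:
  1·M_0 + 4·M_1 + 1·M_2 = 6(Δ_1 - Δ_0) = -96
  1·M_1 + 4·M_2 + 1·M_3 = 6(Δ_2 - Δ_1) = 126
Clamped end conditions give two more equations: 2h_0·M_0 + h_0·M_1 = 6(Δ_0 - g'(0)) = 42 and h_2·M_2 + 2h_2·M_3 = 6(g'(3) - Δ_2) = -75.
Hence M_0 = 697/15, M_1 = -764/15, M_2 = 919/15, M_3 = -1022/15.
On [2, 3], g'(t) = b_2 + 2c_2·(t - 2) + 3d_2·(t - 2)² with b_2 = Δ_2 - h_2(2M_2 + M_3)/6 = 14/15, c_2 = M_2/2 = 919/30, d_2 = (M_3 - M_2)/(6h_2) = -647/30. So g'(2) = 14/15.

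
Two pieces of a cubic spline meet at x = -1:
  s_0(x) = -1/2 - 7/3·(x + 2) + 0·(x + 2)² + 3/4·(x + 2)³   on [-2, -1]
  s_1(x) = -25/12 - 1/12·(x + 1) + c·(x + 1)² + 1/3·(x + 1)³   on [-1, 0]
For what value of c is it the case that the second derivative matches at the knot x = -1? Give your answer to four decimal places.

2.2500

s_0''(x) = 0 + 9/2·(x + 2), so s_0''(-1) = 9/2. On the right, s_1''(-1) = 2c, so c = 9/4.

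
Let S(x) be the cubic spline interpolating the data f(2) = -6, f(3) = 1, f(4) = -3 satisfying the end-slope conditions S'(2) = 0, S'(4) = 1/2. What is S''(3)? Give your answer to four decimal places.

-33.5000

Write σ_i for S''(x_i). With h_i = 1, 1 and divided differences Δ_i = 7, -4, the continuity of S' gives the tridiagonal system
  1·σ_0 + 4·σ_1 + 1·σ_2 = 6(Δ_1 - Δ_0) = -66
Clamped end conditions give two more equations: 2h_0·σ_0 + h_0·σ_1 = 6(Δ_0 - S'(2)) = 42 and h_1·σ_1 + 2h_1·σ_2 = 6(S'(4) - Δ_1) = 27.
Hence σ_0 = 151/4, σ_1 = -67/2, σ_2 = 121/4.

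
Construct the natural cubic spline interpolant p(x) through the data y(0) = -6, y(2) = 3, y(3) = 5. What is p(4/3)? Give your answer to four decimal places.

Put σ_i = p'' at the i-th knot. Here h = (2, 1) and Δ = (9/2, 2), so the interior equations h_(i-1)·σ_(i-1) + 2(h_(i-1)+h_i)·σ_i + h_i·σ_(i+1) = 6(Δ_i − Δ_(i-1)) read
  2·σ_0 + 6·σ_1 + 1·σ_2 = 6(Δ_1 - Δ_0) = -15
Natural end conditions: σ_0 = σ_2 = 0.
Solving the tridiagonal system: σ_0 = 0, σ_1 = -5/2, σ_2 = 0.
On [0, 2], p(x) = -6 + 16/3·x + 0·x² - 5/24·x³.
With x = 4/3: p(4/3) = 50/81.

0.6173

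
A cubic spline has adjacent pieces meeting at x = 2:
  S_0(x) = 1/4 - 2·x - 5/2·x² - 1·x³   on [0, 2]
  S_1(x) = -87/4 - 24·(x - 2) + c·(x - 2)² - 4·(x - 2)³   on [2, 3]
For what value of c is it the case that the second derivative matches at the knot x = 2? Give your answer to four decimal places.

S_0''(x) = -5 - 6·x, so S_0''(2) = -17. On the right, S_1''(2) = 2c, so c = -17/2.

-8.5000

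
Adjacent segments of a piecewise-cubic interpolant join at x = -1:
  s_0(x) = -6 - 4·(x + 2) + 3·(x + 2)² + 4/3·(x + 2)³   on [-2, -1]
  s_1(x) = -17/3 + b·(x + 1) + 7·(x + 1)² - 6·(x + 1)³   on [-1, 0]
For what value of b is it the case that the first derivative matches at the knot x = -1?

s_0'(x) = -4 + 6·(x + 2) + 4·(x + 2)², so s_0'(-1) = 6. On the right, s_1'(-1) = b, so b = 6.

6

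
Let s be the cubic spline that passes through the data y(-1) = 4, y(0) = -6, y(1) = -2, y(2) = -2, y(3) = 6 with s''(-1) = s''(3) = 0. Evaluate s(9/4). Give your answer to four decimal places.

Put M_i = s'' at the i-th knot. Here h = (1, 1, 1, 1) and Δ = (-10, 4, 0, 8), so the interior equations h_(i-1)·M_(i-1) + 2(h_(i-1)+h_i)·M_i + h_i·M_(i+1) = 6(Δ_i − Δ_(i-1)) read
  1·M_0 + 4·M_1 + 1·M_2 = 6(Δ_1 - Δ_0) = 84
  1·M_1 + 4·M_2 + 1·M_3 = 6(Δ_2 - Δ_1) = -24
  1·M_2 + 4·M_3 + 1·M_4 = 6(Δ_3 - Δ_2) = 48
Natural end conditions: M_0 = M_4 = 0.
Hence M_0 = 0, M_1 = 351/14, M_2 = -114/7, M_3 = 225/14, M_4 = 0.
On [2, 3], s(x) = -2 + 37/14·(x - 2) + 225/28·(x - 2)² - 75/28·(x - 2)³.
With (x - 2) = 1/4: s(9/4) = -225/256.

-0.8789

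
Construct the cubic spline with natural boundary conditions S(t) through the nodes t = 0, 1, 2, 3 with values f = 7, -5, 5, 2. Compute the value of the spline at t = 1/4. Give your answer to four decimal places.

2.4219

Let σ_i = S''(x_i). Step sizes h_i = 1, 1, 1; slopes of the chords Δ_i = (y_(i+1) - y_i)/h_i = -12, 10, -3.
  1·σ_0 + 4·σ_1 + 1·σ_2 = 6(Δ_1 - Δ_0) = 132
  1·σ_1 + 4·σ_2 + 1·σ_3 = 6(Δ_2 - Δ_1) = -78
Natural end conditions: σ_0 = σ_3 = 0.
Forward elimination and back-substitution give σ_0 = 0, σ_1 = 202/5, σ_2 = -148/5, σ_3 = 0.
On [0, 1], S(t) = 7 - 281/15·t + 0·t² + 101/15·t³.
With t = 1/4: S(1/4) = 155/64.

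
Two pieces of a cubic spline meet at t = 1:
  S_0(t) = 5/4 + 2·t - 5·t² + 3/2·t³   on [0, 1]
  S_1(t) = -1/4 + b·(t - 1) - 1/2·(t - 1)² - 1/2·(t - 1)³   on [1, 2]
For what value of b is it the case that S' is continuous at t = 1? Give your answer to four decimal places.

-3.5000

S_0'(t) = 2 - 10·t + 9/2·t², so S_0'(1) = -7/2. On the right, S_1'(1) = b, so b = -7/2.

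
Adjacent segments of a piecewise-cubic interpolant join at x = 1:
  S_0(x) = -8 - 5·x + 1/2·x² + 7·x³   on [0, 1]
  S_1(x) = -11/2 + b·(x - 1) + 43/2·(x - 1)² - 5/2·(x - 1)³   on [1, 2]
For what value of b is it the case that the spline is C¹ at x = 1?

17

S_0'(x) = -5 + 1·x + 21·x², so S_0'(1) = 17. On the right, S_1'(1) = b, so b = 17.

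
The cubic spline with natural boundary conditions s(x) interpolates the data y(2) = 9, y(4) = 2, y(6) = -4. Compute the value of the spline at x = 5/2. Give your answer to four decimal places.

7.1914

With σ_i denoting the second derivative at x_i, h_i = 2, 2, and Δ_i = (y_(i+1) − y_i)/h_i = -7/2, -3:
  2·σ_0 + 8·σ_1 + 2·σ_2 = 6(Δ_1 - Δ_0) = 3
Natural end conditions: σ_0 = σ_2 = 0.
Solving: σ_0 = 0, σ_1 = 3/8, σ_2 = 0.
On [2, 4], s(x) = 9 - 29/8·(x - 2) + 0·(x - 2)² + 1/32·(x - 2)³.
With (x - 2) = 1/2: s(5/2) = 1841/256.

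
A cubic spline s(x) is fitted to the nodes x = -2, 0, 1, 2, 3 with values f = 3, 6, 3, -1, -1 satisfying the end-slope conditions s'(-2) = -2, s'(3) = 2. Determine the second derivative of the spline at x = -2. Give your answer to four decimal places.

8.8963

Write M_i for s''(x_i). With h_i = 2, 1, 1, 1 and divided differences Δ_i = 3/2, -3, -4, 0, the continuity of s' gives the tridiagonal system
  2·M_0 + 6·M_1 + 1·M_2 = 6(Δ_1 - Δ_0) = -27
  1·M_1 + 4·M_2 + 1·M_3 = 6(Δ_2 - Δ_1) = -6
  1·M_2 + 4·M_3 + 1·M_4 = 6(Δ_3 - Δ_2) = 24
Clamped end conditions give two more equations: 2h_0·M_0 + h_0·M_1 = 6(Δ_0 - s'(-2)) = 21 and h_3·M_3 + 2h_3·M_4 = 6(s'(3) - Δ_3) = 12.
Solving: M_0 = 1459/164, M_1 = -299/41, M_2 = -85/82, M_3 = 223/41, M_4 = 269/82.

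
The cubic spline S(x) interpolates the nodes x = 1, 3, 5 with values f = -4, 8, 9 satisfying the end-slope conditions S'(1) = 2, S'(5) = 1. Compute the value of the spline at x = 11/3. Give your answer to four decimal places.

9.3333

Write m_i for S''(x_i). With h_i = 2, 2 and divided differences Δ_i = 6, 1/2, the continuity of S' gives the tridiagonal system
  2·m_0 + 8·m_1 + 2·m_2 = 6(Δ_1 - Δ_0) = -33
Clamped end conditions give two more equations: 2h_0·m_0 + h_0·m_1 = 6(Δ_0 - S'(1)) = 24 and h_1·m_1 + 2h_1·m_2 = 6(S'(5) - Δ_1) = 3.
Solving: m_0 = 79/8, m_1 = -31/4, m_2 = 37/8.
On [3, 5], S(x) = 8 + 33/8·(x - 3) - 31/8·(x - 3)² + 33/32·(x - 3)³.
With (x - 3) = 2/3: S(11/3) = 28/3.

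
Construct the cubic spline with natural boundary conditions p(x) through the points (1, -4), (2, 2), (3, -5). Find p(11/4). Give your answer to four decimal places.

-2.4883

Let M_i = p''(x_i). Step sizes h_i = 1, 1; slopes of the chords Δ_i = (y_(i+1) - y_i)/h_i = 6, -7.
  1·M_0 + 4·M_1 + 1·M_2 = 6(Δ_1 - Δ_0) = -78
Natural end conditions: M_0 = M_2 = 0.
Solving: M_0 = 0, M_1 = -39/2, M_2 = 0.
On [2, 3], p(x) = 2 - 1/2·(x - 2) - 39/4·(x - 2)² + 13/4·(x - 2)³.
With (x - 2) = 3/4: p(11/4) = -637/256.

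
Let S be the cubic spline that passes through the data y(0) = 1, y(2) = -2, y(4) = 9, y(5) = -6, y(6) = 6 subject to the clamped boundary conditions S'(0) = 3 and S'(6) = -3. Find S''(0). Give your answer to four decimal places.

-16.2143

With σ_i denoting the second derivative at x_i, h_i = 2, 2, 1, 1, and Δ_i = (y_(i+1) − y_i)/h_i = -3/2, 11/2, -15, 12:
  2·σ_0 + 8·σ_1 + 2·σ_2 = 6(Δ_1 - Δ_0) = 42
  2·σ_1 + 6·σ_2 + 1·σ_3 = 6(Δ_2 - Δ_1) = -123
  1·σ_2 + 4·σ_3 + 1·σ_4 = 6(Δ_3 - Δ_2) = 162
Clamped end conditions give two more equations: 2h_0·σ_0 + h_0·σ_1 = 6(Δ_0 - S'(0)) = -27 and h_3·σ_3 + 2h_3·σ_4 = 6(S'(6) - Δ_3) = -90.
Hence σ_0 = -227/14, σ_1 = 265/14, σ_2 = -77/2, σ_3 = 491/7, σ_4 = -1121/14.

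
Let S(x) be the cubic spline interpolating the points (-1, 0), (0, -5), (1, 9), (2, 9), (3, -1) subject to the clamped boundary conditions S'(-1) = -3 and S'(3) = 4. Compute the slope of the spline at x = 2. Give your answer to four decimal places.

-11.5714

With M_i denoting the second derivative at x_i, h_i = 1, 1, 1, 1, and Δ_i = (y_(i+1) − y_i)/h_i = -5, 14, 0, -10:
  1·M_0 + 4·M_1 + 1·M_2 = 6(Δ_1 - Δ_0) = 114
  1·M_1 + 4·M_2 + 1·M_3 = 6(Δ_2 - Δ_1) = -84
  1·M_2 + 4·M_3 + 1·M_4 = 6(Δ_3 - Δ_2) = -60
Clamped end conditions give two more equations: 2h_0·M_0 + h_0·M_1 = 6(Δ_0 - S'(-1)) = -12 and h_3·M_3 + 2h_3·M_4 = 6(S'(3) - Δ_3) = 84.
Forward elimination and back-substitution give M_0 = -188/7, M_1 = 292/7, M_2 = -26, M_3 = -152/7, M_4 = 370/7.
On [2, 3], S'(x) = b_3 + 2c_3·(x - 2) + 3d_3·(x - 2)² with b_3 = Δ_3 - h_3(2M_3 + M_4)/6 = -81/7, c_3 = M_3/2 = -76/7, d_3 = (M_4 - M_3)/(6h_3) = 87/7. So S'(2) = -81/7.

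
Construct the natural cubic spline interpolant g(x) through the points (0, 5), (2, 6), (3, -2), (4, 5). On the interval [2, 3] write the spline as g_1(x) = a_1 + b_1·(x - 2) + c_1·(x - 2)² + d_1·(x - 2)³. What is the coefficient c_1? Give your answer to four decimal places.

Put M_i = g'' at the i-th knot. Here h = (2, 1, 1) and Δ = (1/2, -8, 7), so the interior equations h_(i-1)·M_(i-1) + 2(h_(i-1)+h_i)·M_i + h_i·M_(i+1) = 6(Δ_i − Δ_(i-1)) read
  2·M_0 + 6·M_1 + 1·M_2 = 6(Δ_1 - Δ_0) = -51
  1·M_1 + 4·M_2 + 1·M_3 = 6(Δ_2 - Δ_1) = 90
Natural end conditions: M_0 = M_3 = 0.
Solving: M_0 = 0, M_1 = -294/23, M_2 = 591/23, M_3 = 0.
On [2, 3], with g_1(x) = a_1 + b_1·(x - 2) + c_1·(x - 2)² + d_1·(x - 2)³: c_1 = M_1/2 = -147/23, d_1 = (M_2 - M_1)/(6h_1) = 295/46, b_1 = Δ_1 - h_1(2M_1 + M_2)/6 = -369/46.

-6.3913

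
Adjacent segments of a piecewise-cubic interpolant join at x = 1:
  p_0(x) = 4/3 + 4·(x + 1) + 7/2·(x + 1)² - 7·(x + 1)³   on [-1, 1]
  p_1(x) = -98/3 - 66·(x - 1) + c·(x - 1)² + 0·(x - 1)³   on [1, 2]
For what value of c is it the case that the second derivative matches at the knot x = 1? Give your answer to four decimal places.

p_0''(x) = 7 - 42·(x + 1), so p_0''(1) = -77. On the right, p_1''(1) = 2c, so c = -77/2.

-38.5000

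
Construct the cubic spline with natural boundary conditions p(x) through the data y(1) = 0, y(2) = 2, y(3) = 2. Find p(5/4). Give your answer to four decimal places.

Let σ_i = p''(x_i). Step sizes h_i = 1, 1; slopes of the chords Δ_i = (y_(i+1) - y_i)/h_i = 2, 0.
  1·σ_0 + 4·σ_1 + 1·σ_2 = 6(Δ_1 - Δ_0) = -12
Natural end conditions: σ_0 = σ_2 = 0.
Solving: σ_0 = 0, σ_1 = -3, σ_2 = 0.
On [1, 2], p(x) = 0 + 5/2·(x - 1) + 0·(x - 1)² - 1/2·(x - 1)³.
With (x - 1) = 1/4: p(5/4) = 79/128.

0.6172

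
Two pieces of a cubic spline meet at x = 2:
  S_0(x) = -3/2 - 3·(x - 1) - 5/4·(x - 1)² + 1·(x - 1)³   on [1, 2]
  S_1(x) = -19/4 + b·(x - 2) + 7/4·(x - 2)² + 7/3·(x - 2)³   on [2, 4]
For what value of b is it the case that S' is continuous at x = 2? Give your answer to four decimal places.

-2.5000

S_0'(x) = -3 - 5/2·(x - 1) + 3·(x - 1)², so S_0'(2) = -5/2. On the right, S_1'(2) = b, so b = -5/2.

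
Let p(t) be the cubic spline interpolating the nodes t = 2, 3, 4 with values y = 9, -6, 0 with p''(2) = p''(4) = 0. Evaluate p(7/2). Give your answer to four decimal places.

Let M_i = p''(x_i). Step sizes h_i = 1, 1; slopes of the chords Δ_i = (y_(i+1) - y_i)/h_i = -15, 6.
  1·M_0 + 4·M_1 + 1·M_2 = 6(Δ_1 - Δ_0) = 126
Natural end conditions: M_0 = M_2 = 0.
Solving the tridiagonal system: M_0 = 0, M_1 = 63/2, M_2 = 0.
On [3, 4], p(t) = -6 - 9/2·(t - 3) + 63/4·(t - 3)² - 21/4·(t - 3)³.
With (t - 3) = 1/2: p(7/2) = -159/32.

-4.9688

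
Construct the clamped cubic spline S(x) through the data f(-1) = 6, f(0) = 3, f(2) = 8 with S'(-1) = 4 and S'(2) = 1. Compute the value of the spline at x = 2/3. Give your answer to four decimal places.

3.1852

With m_i denoting the second derivative at x_i, h_i = 1, 2, and Δ_i = (y_(i+1) − y_i)/h_i = -3, 5/2:
  1·m_0 + 6·m_1 + 2·m_2 = 6(Δ_1 - Δ_0) = 33
Clamped end conditions give two more equations: 2h_0·m_0 + h_0·m_1 = 6(Δ_0 - S'(-1)) = -42 and h_1·m_1 + 2h_1·m_2 = 6(S'(2) - Δ_1) = -9.
Hence m_0 = -55/2, m_1 = 13, m_2 = -35/4.
On [0, 2], S(x) = 3 - 13/4·x + 13/2·x² - 29/16·x³.
With x = 2/3: S(2/3) = 86/27.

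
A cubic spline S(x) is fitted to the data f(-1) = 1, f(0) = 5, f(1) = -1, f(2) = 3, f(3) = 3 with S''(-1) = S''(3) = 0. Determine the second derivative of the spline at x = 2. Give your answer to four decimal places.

-11.7857

With M_i denoting the second derivative at x_i, h_i = 1, 1, 1, 1, and Δ_i = (y_(i+1) − y_i)/h_i = 4, -6, 4, 0:
  1·M_0 + 4·M_1 + 1·M_2 = 6(Δ_1 - Δ_0) = -60
  1·M_1 + 4·M_2 + 1·M_3 = 6(Δ_2 - Δ_1) = 60
  1·M_2 + 4·M_3 + 1·M_4 = 6(Δ_3 - Δ_2) = -24
Natural end conditions: M_0 = M_4 = 0.
Solving the tridiagonal system: M_0 = 0, M_1 = -291/14, M_2 = 162/7, M_3 = -165/14, M_4 = 0.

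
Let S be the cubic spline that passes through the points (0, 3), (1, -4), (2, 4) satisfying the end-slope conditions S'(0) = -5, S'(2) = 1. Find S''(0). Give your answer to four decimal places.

With σ_i denoting the second derivative at x_i, h_i = 1, 1, and Δ_i = (y_(i+1) − y_i)/h_i = -7, 8:
  1·σ_0 + 4·σ_1 + 1·σ_2 = 6(Δ_1 - Δ_0) = 90
Clamped end conditions give two more equations: 2h_0·σ_0 + h_0·σ_1 = 6(Δ_0 - S'(0)) = -12 and h_1·σ_1 + 2h_1·σ_2 = 6(S'(2) - Δ_1) = -42.
Solving the tridiagonal system: σ_0 = -51/2, σ_1 = 39, σ_2 = -81/2.

-25.5000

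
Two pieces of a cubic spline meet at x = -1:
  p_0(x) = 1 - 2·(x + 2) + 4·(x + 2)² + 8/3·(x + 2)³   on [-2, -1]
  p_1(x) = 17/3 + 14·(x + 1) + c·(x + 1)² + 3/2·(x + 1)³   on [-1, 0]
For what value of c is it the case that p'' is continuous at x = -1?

12

p_0''(x) = 8 + 16·(x + 2), so p_0''(-1) = 24. On the right, p_1''(-1) = 2c, so c = 12.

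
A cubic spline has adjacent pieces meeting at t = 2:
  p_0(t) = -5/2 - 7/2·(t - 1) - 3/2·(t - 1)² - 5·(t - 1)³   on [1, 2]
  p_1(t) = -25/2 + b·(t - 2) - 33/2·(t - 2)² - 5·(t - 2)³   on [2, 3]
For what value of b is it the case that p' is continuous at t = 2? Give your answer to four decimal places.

p_0'(t) = -7/2 - 3·(t - 1) - 15·(t - 1)², so p_0'(2) = -43/2. On the right, p_1'(2) = b, so b = -43/2.

-21.5000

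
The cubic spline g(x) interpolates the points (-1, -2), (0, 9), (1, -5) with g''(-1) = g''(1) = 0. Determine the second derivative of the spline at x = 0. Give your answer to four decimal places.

Write m_i for g''(x_i). With h_i = 1, 1 and divided differences Δ_i = 11, -14, the continuity of g' gives the tridiagonal system
  1·m_0 + 4·m_1 + 1·m_2 = 6(Δ_1 - Δ_0) = -150
Natural end conditions: m_0 = m_2 = 0.
Solving: m_0 = 0, m_1 = -75/2, m_2 = 0.

-37.5000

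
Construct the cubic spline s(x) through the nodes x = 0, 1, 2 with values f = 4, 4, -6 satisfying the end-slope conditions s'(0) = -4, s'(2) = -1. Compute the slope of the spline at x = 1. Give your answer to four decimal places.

With M_i denoting the second derivative at x_i, h_i = 1, 1, and Δ_i = (y_(i+1) − y_i)/h_i = 0, -10:
  1·M_0 + 4·M_1 + 1·M_2 = 6(Δ_1 - Δ_0) = -60
Clamped end conditions give two more equations: 2h_0·M_0 + h_0·M_1 = 6(Δ_0 - s'(0)) = 24 and h_1·M_1 + 2h_1·M_2 = 6(s'(2) - Δ_1) = 54.
Solving: M_0 = 57/2, M_1 = -33, M_2 = 87/2.
On [1, 2], s'(x) = b_1 + 2c_1·(x - 1) + 3d_1·(x - 1)² with b_1 = Δ_1 - h_1(2M_1 + M_2)/6 = -25/4, c_1 = M_1/2 = -33/2, d_1 = (M_2 - M_1)/(6h_1) = 51/4. So s'(1) = -25/4.

-6.2500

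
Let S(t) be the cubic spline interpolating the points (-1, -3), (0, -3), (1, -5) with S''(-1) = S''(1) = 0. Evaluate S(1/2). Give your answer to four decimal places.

Write σ_i for S''(x_i). With h_i = 1, 1 and divided differences Δ_i = 0, -2, the continuity of S' gives the tridiagonal system
  1·σ_0 + 4·σ_1 + 1·σ_2 = 6(Δ_1 - Δ_0) = -12
Natural end conditions: σ_0 = σ_2 = 0.
Hence σ_0 = 0, σ_1 = -3, σ_2 = 0.
On [0, 1], S(t) = -3 - 1·t - 3/2·t² + 1/2·t³.
With t = 1/2: S(1/2) = -61/16.

-3.8125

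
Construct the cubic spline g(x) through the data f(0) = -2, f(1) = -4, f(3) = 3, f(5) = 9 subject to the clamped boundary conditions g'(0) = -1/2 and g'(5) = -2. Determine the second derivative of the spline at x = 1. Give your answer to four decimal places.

6.9130

Write M_i for g''(x_i). With h_i = 1, 2, 2 and divided differences Δ_i = -2, 7/2, 3, the continuity of g' gives the tridiagonal system
  1·M_0 + 6·M_1 + 2·M_2 = 6(Δ_1 - Δ_0) = 33
  2·M_1 + 8·M_2 + 2·M_3 = 6(Δ_2 - Δ_1) = -3
Clamped end conditions give two more equations: 2h_0·M_0 + h_0·M_1 = 6(Δ_0 - g'(0)) = -9 and h_2·M_2 + 2h_2·M_3 = 6(g'(5) - Δ_2) = -30.
Solving: M_0 = -183/23, M_1 = 159/23, M_2 = -6/23, M_3 = -339/46.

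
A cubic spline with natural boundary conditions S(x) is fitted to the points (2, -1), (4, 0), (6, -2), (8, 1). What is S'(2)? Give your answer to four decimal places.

1.0667

With m_i denoting the second derivative at x_i, h_i = 2, 2, 2, and Δ_i = (y_(i+1) − y_i)/h_i = 1/2, -1, 3/2:
  2·m_0 + 8·m_1 + 2·m_2 = 6(Δ_1 - Δ_0) = -9
  2·m_1 + 8·m_2 + 2·m_3 = 6(Δ_2 - Δ_1) = 15
Natural end conditions: m_0 = m_3 = 0.
Hence m_0 = 0, m_1 = -17/10, m_2 = 23/10, m_3 = 0.
On [2, 4], S'(x) = b_0 + 2c_0·(x - 2) + 3d_0·(x - 2)² with b_0 = Δ_0 - h_0(2m_0 + m_1)/6 = 16/15, c_0 = m_0/2 = 0, d_0 = (m_1 - m_0)/(6h_0) = -17/120. So S'(2) = 16/15.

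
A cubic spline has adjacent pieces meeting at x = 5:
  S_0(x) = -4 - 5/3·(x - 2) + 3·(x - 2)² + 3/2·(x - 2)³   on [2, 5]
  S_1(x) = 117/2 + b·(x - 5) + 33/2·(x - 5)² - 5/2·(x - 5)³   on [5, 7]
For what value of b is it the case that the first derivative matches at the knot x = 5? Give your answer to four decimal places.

56.8333

S_0'(x) = -5/3 + 6·(x - 2) + 9/2·(x - 2)², so S_0'(5) = 341/6. On the right, S_1'(5) = b, so b = 341/6.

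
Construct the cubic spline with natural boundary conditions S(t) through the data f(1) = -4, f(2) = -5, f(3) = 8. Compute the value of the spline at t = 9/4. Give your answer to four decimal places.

Write σ_i for S''(x_i). With h_i = 1, 1 and divided differences Δ_i = -1, 13, the continuity of S' gives the tridiagonal system
  1·σ_0 + 4·σ_1 + 1·σ_2 = 6(Δ_1 - Δ_0) = 84
Natural end conditions: σ_0 = σ_2 = 0.
Hence σ_0 = 0, σ_1 = 21, σ_2 = 0.
On [2, 3], S(t) = -5 + 6·(t - 2) + 21/2·(t - 2)² - 7/2·(t - 2)³.
With (t - 2) = 1/4: S(9/4) = -371/128.

-2.8984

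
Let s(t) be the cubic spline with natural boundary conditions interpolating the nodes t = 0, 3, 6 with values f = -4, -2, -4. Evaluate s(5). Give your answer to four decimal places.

Let M_i = s''(x_i). Step sizes h_i = 3, 3; slopes of the chords Δ_i = (y_(i+1) - y_i)/h_i = 2/3, -2/3.
  3·M_0 + 12·M_1 + 3·M_2 = 6(Δ_1 - Δ_0) = -8
Natural end conditions: M_0 = M_2 = 0.
Solving the tridiagonal system: M_0 = 0, M_1 = -2/3, M_2 = 0.
On [3, 6], s(t) = -2 + 0·(t - 3) - 1/3·(t - 3)² + 1/27·(t - 3)³.
With (t - 3) = 2: s(5) = -82/27.

-3.0370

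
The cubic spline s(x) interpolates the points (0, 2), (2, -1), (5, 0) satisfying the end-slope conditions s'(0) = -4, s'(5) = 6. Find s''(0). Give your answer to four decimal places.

Write m_i for s''(x_i). With h_i = 2, 3 and divided differences Δ_i = -3/2, 1/3, the continuity of s' gives the tridiagonal system
  2·m_0 + 10·m_1 + 3·m_2 = 6(Δ_1 - Δ_0) = 11
Clamped end conditions give two more equations: 2h_0·m_0 + h_0·m_1 = 6(Δ_0 - s'(0)) = 15 and h_1·m_1 + 2h_1·m_2 = 6(s'(5) - Δ_1) = 34.
Forward elimination and back-substitution give m_0 = 93/20, m_1 = -9/5, m_2 = 197/30.

4.6500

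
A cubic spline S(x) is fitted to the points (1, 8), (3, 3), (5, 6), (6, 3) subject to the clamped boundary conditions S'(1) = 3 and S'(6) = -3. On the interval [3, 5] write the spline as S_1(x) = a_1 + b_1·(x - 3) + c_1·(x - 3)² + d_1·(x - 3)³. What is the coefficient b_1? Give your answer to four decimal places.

Write M_i for S''(x_i). With h_i = 2, 2, 1 and divided differences Δ_i = -5/2, 3/2, -3, the continuity of S' gives the tridiagonal system
  2·M_0 + 8·M_1 + 2·M_2 = 6(Δ_1 - Δ_0) = 24
  2·M_1 + 6·M_2 + 1·M_3 = 6(Δ_2 - Δ_1) = -27
Clamped end conditions give two more equations: 2h_0·M_0 + h_0·M_1 = 6(Δ_0 - S'(1)) = -33 and h_2·M_2 + 2h_2·M_3 = 6(S'(6) - Δ_2) = 0.
Solving the tridiagonal system: M_0 = -282/23, M_1 = 369/46, M_2 = -180/23, M_3 = 90/23.
On [3, 5], with S_1(x) = a_1 + b_1·(x - 3) + c_1·(x - 3)² + d_1·(x - 3)³: c_1 = M_1/2 = 369/92, d_1 = (M_2 - M_1)/(6h_1) = -243/184, b_1 = Δ_1 - h_1(2M_1 + M_2)/6 = -57/46.

-1.2391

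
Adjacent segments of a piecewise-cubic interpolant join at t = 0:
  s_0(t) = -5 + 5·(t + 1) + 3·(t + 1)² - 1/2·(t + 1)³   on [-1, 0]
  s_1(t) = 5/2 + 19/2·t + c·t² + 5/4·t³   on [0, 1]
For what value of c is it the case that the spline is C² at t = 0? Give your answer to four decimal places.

1.5000

s_0''(t) = 6 - 3·(t + 1), so s_0''(0) = 3. On the right, s_1''(0) = 2c, so c = 3/2.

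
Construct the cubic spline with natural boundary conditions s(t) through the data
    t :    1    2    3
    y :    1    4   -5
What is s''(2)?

Let σ_i = s''(x_i). Step sizes h_i = 1, 1; slopes of the chords Δ_i = (y_(i+1) - y_i)/h_i = 3, -9.
  1·σ_0 + 4·σ_1 + 1·σ_2 = 6(Δ_1 - Δ_0) = -72
Natural end conditions: σ_0 = σ_2 = 0.
Forward elimination and back-substitution give σ_0 = 0, σ_1 = -18, σ_2 = 0.

-18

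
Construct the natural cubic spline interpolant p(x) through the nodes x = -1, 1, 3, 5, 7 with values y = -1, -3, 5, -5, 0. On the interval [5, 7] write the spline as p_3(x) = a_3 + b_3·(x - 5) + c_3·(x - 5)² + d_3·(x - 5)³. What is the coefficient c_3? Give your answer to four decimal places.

With M_i denoting the second derivative at x_i, h_i = 2, 2, 2, 2, and Δ_i = (y_(i+1) − y_i)/h_i = -1, 4, -5, 5/2:
  2·M_0 + 8·M_1 + 2·M_2 = 6(Δ_1 - Δ_0) = 30
  2·M_1 + 8·M_2 + 2·M_3 = 6(Δ_2 - Δ_1) = -54
  2·M_2 + 8·M_3 + 2·M_4 = 6(Δ_3 - Δ_2) = 45
Natural end conditions: M_0 = M_4 = 0.
Forward elimination and back-substitution give M_0 = 0, M_1 = 711/112, M_2 = -291/28, M_3 = 921/112, M_4 = 0.
On [5, 7], with p_3(x) = a_3 + b_3·(x - 5) + c_3·(x - 5)² + d_3·(x - 5)³: c_3 = M_3/2 = 921/224, d_3 = (M_4 - M_3)/(6h_3) = -307/448, b_3 = Δ_3 - h_3(2M_3 + M_4)/6 = -167/56.

4.1116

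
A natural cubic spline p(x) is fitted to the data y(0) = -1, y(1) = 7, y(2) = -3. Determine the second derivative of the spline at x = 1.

-27

With σ_i denoting the second derivative at x_i, h_i = 1, 1, and Δ_i = (y_(i+1) − y_i)/h_i = 8, -10:
  1·σ_0 + 4·σ_1 + 1·σ_2 = 6(Δ_1 - Δ_0) = -108
Natural end conditions: σ_0 = σ_2 = 0.
Forward elimination and back-substitution give σ_0 = 0, σ_1 = -27, σ_2 = 0.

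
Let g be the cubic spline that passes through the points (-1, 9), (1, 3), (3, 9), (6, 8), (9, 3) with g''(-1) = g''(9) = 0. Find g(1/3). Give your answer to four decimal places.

With σ_i denoting the second derivative at x_i, h_i = 2, 2, 3, 3, and Δ_i = (y_(i+1) − y_i)/h_i = -3, 3, -1/3, -5/3:
  2·σ_0 + 8·σ_1 + 2·σ_2 = 6(Δ_1 - Δ_0) = 36
  2·σ_1 + 10·σ_2 + 3·σ_3 = 6(Δ_2 - Δ_1) = -20
  3·σ_2 + 12·σ_3 + 3·σ_4 = 6(Δ_3 - Δ_2) = -8
Natural end conditions: σ_0 = σ_4 = 0.
Solving the tridiagonal system: σ_0 = 0, σ_1 = 369/70, σ_2 = -108/35, σ_3 = 11/105, σ_4 = 0.
On [-1, 1], g(x) = 9 - 333/70·(x + 1) + 0·(x + 1)² + 123/280·(x + 1)³.
With (x + 1) = 4/3: g(1/3) = 233/63.

3.6984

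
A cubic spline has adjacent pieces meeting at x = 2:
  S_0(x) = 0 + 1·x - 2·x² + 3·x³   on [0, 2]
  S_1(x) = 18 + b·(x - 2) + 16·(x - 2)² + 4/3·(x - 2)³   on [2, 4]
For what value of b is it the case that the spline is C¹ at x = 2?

S_0'(x) = 1 - 4·x + 9·x², so S_0'(2) = 29. On the right, S_1'(2) = b, so b = 29.

29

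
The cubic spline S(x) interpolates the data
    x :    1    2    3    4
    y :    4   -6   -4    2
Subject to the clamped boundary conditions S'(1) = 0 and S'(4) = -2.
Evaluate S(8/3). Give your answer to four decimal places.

Put m_i = S'' at the i-th knot. Here h = (1, 1, 1) and Δ = (-10, 2, 6), so the interior equations h_(i-1)·m_(i-1) + 2(h_(i-1)+h_i)·m_i + h_i·m_(i+1) = 6(Δ_i − Δ_(i-1)) read
  1·m_0 + 4·m_1 + 1·m_2 = 6(Δ_1 - Δ_0) = 72
  1·m_1 + 4·m_2 + 1·m_3 = 6(Δ_2 - Δ_1) = 24
Clamped end conditions give two more equations: 2h_0·m_0 + h_0·m_1 = 6(Δ_0 - S'(1)) = -60 and h_2·m_2 + 2h_2·m_3 = 6(S'(4) - Δ_2) = -48.
Solving: m_0 = -656/15, m_1 = 412/15, m_2 = 88/15, m_3 = -404/15.
On [2, 3], S(x) = -6 - 122/15·(x - 2) + 206/15·(x - 2)² - 18/5·(x - 2)³.
With (x - 2) = 2/3: S(8/3) = -862/135.

-6.3852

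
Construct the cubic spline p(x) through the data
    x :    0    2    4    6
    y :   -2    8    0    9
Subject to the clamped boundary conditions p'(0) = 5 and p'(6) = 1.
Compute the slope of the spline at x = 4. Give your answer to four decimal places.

Let m_i = p''(x_i). Step sizes h_i = 2, 2, 2; slopes of the chords Δ_i = (y_(i+1) - y_i)/h_i = 5, -4, 9/2.
  2·m_0 + 8·m_1 + 2·m_2 = 6(Δ_1 - Δ_0) = -54
  2·m_1 + 8·m_2 + 2·m_3 = 6(Δ_2 - Δ_1) = 51
Clamped end conditions give two more equations: 2h_0·m_0 + h_0·m_1 = 6(Δ_0 - p'(0)) = 0 and h_2·m_2 + 2h_2·m_3 = 6(p'(6) - Δ_2) = -21.
Hence m_0 = 167/30, m_1 = -167/15, m_2 = 359/30, m_3 = -337/30.
On [4, 6], p'(x) = b_2 + 2c_2·(x - 4) + 3d_2·(x - 4)² with b_2 = Δ_2 - h_2(2m_2 + m_3)/6 = 4/15, c_2 = m_2/2 = 359/60, d_2 = (m_3 - m_2)/(6h_2) = -29/15. So p'(4) = 4/15.

0.2667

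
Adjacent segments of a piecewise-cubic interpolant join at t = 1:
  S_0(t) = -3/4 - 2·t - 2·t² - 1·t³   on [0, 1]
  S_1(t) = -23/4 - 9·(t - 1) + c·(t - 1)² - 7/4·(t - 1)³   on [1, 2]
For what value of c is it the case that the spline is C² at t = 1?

S_0''(t) = -4 - 6·t, so S_0''(1) = -10. On the right, S_1''(1) = 2c, so c = -5.

-5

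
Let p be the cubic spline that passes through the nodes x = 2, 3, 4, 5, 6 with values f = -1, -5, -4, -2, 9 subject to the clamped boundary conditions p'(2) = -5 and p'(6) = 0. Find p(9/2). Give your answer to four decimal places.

-4.2076

Let σ_i = p''(x_i). Step sizes h_i = 1, 1, 1, 1; slopes of the chords Δ_i = (y_(i+1) - y_i)/h_i = -4, 1, 2, 11.
  1·σ_0 + 4·σ_1 + 1·σ_2 = 6(Δ_1 - Δ_0) = 30
  1·σ_1 + 4·σ_2 + 1·σ_3 = 6(Δ_2 - Δ_1) = 6
  1·σ_2 + 4·σ_3 + 1·σ_4 = 6(Δ_3 - Δ_2) = 54
Clamped end conditions give two more equations: 2h_0·σ_0 + h_0·σ_1 = 6(Δ_0 - p'(2)) = 6 and h_3·σ_3 + 2h_3·σ_4 = 6(p'(6) - Δ_3) = -66.
Solving: σ_0 = -55/28, σ_1 = 139/14, σ_2 = -31/4, σ_3 = 379/14, σ_4 = -1303/28.
On [4, 5], p(x) = -4 + 1/14·(x - 4) - 31/8·(x - 4)² + 325/56·(x - 4)³.
With (x - 4) = 1/2: p(9/2) = -1885/448.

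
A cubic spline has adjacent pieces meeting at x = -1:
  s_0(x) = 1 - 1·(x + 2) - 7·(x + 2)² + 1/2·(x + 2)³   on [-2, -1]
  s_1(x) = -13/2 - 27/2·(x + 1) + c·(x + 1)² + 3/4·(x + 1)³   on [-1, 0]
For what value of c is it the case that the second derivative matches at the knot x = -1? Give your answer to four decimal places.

-5.5000

s_0''(x) = -14 + 3·(x + 2), so s_0''(-1) = -11. On the right, s_1''(-1) = 2c, so c = -11/2.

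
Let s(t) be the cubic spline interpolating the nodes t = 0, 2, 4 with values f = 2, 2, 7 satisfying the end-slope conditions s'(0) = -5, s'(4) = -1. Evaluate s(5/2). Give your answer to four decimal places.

3.8242

With m_i denoting the second derivative at x_i, h_i = 2, 2, and Δ_i = (y_(i+1) − y_i)/h_i = 0, 5/2:
  2·m_0 + 8·m_1 + 2·m_2 = 6(Δ_1 - Δ_0) = 15
Clamped end conditions give two more equations: 2h_0·m_0 + h_0·m_1 = 6(Δ_0 - s'(0)) = 30 and h_1·m_1 + 2h_1·m_2 = 6(s'(4) - Δ_1) = -21.
Forward elimination and back-substitution give m_0 = 53/8, m_1 = 7/4, m_2 = -49/8.
On [2, 4], s(t) = 2 + 27/8·(t - 2) + 7/8·(t - 2)² - 21/32·(t - 2)³.
With (t - 2) = 1/2: s(5/2) = 979/256.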